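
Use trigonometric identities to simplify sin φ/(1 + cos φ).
sin φ/(1 + cos φ) = tan(φ/2) (using Half angle)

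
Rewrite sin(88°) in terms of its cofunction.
sin(88°) = cos(90° - 88°) = cos(2°)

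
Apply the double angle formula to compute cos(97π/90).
cos(97π/90) = cos²97π/180 - sin²97π/180 = -0.9703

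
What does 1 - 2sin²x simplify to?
1 - 2sin²x = cos(2x) (using Double angle)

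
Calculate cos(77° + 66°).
cos(77° + 66°) = cos 77° cos 66° - sin 77° sin 66° = -0.7986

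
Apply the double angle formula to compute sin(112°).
sin(112°) = 2 sin 56° cos 56° = 0.9272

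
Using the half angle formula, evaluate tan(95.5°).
tan(95.5°) = sin 191° / (1 + cos 191°) = -10.39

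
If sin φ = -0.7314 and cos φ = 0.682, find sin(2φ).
sin(2φ) = 2 sin φ cos φ = -0.9976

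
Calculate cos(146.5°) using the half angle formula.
cos(146.5°) = -√((1 + cos 293°)/2) = -0.8339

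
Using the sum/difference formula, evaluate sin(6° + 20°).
sin(6° + 20°) = sin 6° cos 20° + cos 6° sin 20° = 0.4384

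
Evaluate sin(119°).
sin(119°) = 0.8746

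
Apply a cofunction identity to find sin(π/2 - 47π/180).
sin(π/2 - 47π/180) = cos(47π/180) = 0.682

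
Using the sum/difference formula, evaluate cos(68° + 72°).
cos(68° + 72°) = cos 68° cos 72° - sin 68° sin 72° = -0.766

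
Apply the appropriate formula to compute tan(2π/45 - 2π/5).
tan(2π/45 - 2π/5) = (tan 2π/45 - tan 2π/5)/(1 + tan 2π/45 tan 2π/5) = -2.05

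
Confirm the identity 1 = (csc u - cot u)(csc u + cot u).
RHS = csc²u - cot²u = (1 + cot²u) - cot²u = 1 = LHS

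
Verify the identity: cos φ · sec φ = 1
LHS = cos φ · (1/cos φ) = 1 = RHS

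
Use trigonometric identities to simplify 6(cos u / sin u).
6(cos u / sin u) = 6(cot u) (using Quotient identity)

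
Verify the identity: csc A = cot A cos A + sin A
RHS = cos²A/sin A + sin A = (cos²A + sin²A)/sin A = 1/sin A = csc A = LHS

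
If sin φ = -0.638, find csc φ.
csc φ = 1/sin φ = -1.567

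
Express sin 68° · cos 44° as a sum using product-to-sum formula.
sin 68° cos 44° = (1/2)[sin(68°+44°) + sin(68°-44°)]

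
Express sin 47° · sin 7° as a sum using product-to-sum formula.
sin 47° sin 7° = (1/2)[cos(47°-7°) - cos(47°+7°)]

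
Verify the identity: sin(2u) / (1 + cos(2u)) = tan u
LHS = 2 sin u cos u / (2cos²u) = sin u/cos u = tan u = RHS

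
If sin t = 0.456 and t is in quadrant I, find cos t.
cos t = 0.89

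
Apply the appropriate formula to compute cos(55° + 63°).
cos(55° + 63°) = cos 55° cos 63° - sin 55° sin 63° = -0.4695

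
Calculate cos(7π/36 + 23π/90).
cos(7π/36 + 23π/90) = cos 7π/36 cos 23π/90 - sin 7π/36 sin 23π/90 = 0.1564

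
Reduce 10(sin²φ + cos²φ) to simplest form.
10(sin²φ + cos²φ) = 10 (using Pythagorean identity)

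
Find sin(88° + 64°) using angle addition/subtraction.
sin(88° + 64°) = sin 88° cos 64° + cos 88° sin 64° = 0.4695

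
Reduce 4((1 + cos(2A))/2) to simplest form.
4((1 + cos(2A))/2) = 4(cos²A) (using Power reduction)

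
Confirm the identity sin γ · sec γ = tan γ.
LHS = sin γ · (1/cos γ) = sin γ/cos γ = tan γ = RHS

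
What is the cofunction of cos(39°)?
cos(39°) = sin(90° - 39°) = sin(51°)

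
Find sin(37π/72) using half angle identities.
sin(37π/72) = √((1 - cos 37π/36)/2) = 0.999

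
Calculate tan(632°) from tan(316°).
tan(632°) = 2 tan 316° / (1 - tan²316°) = -28.64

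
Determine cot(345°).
cot(345°) = -(2+√3)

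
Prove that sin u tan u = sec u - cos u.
RHS = 1/cos u - cos u = (1 - cos²u)/cos u = sin²u/cos u = sin u · (sin u/cos u) = sin u tan u = LHS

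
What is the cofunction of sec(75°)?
sec(75°) = csc(90° - 75°) = csc(15°)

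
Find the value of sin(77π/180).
sin(77π/180) = 0.9744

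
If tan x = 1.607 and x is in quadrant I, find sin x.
sin x = 0.849 (using tan²x + 1 = sec²x)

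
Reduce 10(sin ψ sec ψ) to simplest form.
10(sin ψ sec ψ) = 10(tan ψ) (using Reciprocal + quotient)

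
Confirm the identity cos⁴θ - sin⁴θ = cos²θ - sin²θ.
LHS = (cos²θ - sin²θ)(cos²θ + sin²θ) = (cos²θ - sin²θ) · 1 = cos²θ - sin²θ = RHS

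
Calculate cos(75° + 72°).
cos(75° + 72°) = cos 75° cos 72° - sin 75° sin 72° = -0.8387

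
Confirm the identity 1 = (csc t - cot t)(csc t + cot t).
RHS = csc²t - cot²t = (1 + cot²t) - cot²t = 1 = LHS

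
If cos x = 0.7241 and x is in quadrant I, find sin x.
sin x = 0.6897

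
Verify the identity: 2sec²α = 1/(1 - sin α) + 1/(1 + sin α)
RHS = [(1 + sin α) + (1 - sin α)] / [(1 - sin α)(1 + sin α)] = 2/(1 - sin²α) = 2/cos²α = 2sec²α = LHS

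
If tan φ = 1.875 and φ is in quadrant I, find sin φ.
sin φ = 0.8824 (using tan²φ + 1 = sec²φ)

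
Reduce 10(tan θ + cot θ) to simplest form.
10(tan θ + cot θ) = 10(sec θ csc θ) (using Quotient identities)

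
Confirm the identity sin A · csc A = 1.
LHS = sin A · (1/sin A) = 1 = RHS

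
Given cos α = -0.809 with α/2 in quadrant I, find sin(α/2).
sin(α/2) = ±√((1 - cos α)/2); positive since α/2 ∈ QI, so sin(α/2) = 0.9511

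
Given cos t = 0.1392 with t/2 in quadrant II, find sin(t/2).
sin(t/2) = ±√((1 - cos t)/2); positive since t/2 ∈ QII, so sin(t/2) = 0.656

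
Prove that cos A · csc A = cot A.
LHS = cos A · (1/sin A) = cos A/sin A = cot A = RHS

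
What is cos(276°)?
cos(276°) = 0.1045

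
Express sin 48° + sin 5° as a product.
sin 48° + sin 5° = 2 sin(26.5°) cos(21.5°)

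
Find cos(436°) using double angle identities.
cos(436°) = cos²218° - sin²218° = 0.2419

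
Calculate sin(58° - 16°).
sin(58° - 16°) = sin 58° cos 16° - cos 58° sin 16° = 0.6691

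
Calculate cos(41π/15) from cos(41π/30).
cos(41π/15) = cos²41π/30 - sin²41π/30 = -0.6691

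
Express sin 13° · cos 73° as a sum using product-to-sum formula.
sin 13° cos 73° = (1/2)[sin(13°+73°) + sin(13°-73°)]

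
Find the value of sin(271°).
sin(271°) = -0.9998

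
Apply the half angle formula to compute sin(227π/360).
sin(227π/360) = √((1 - cos 227π/180)/2) = 0.9171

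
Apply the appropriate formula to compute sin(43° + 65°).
sin(43° + 65°) = sin 43° cos 65° + cos 43° sin 65° = 0.9511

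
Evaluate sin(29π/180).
sin(29π/180) = 0.4848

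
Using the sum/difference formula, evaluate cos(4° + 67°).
cos(4° + 67°) = cos 4° cos 67° - sin 4° sin 67° = 0.3256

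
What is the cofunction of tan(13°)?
tan(13°) = cot(90° - 13°) = cot(77°)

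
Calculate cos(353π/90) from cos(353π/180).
cos(353π/90) = cos²353π/180 - sin²353π/180 = 0.9703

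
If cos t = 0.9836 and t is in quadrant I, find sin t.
sin t = 0.1804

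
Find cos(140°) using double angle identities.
cos(140°) = cos²70° - sin²70° = -0.766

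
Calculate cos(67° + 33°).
cos(67° + 33°) = cos 67° cos 33° - sin 67° sin 33° = -0.1736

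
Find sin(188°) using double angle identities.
sin(188°) = 2 sin 94° cos 94° = -0.1392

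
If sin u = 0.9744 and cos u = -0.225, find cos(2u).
cos(2u) = cos²u - sin²u = -0.8988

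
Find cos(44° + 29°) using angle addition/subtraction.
cos(44° + 29°) = cos 44° cos 29° - sin 44° sin 29° = 0.2924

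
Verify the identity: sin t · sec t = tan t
LHS = sin t · (1/cos t) = sin t/cos t = tan t = RHS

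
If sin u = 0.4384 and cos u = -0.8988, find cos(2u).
cos(2u) = cos²u - sin²u = 0.6156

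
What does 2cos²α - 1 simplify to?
2cos²α - 1 = cos(2α) (using Double angle)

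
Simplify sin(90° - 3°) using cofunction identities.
sin(90° - 3°) = cos(3°)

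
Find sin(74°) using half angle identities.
sin(74°) = √((1 - cos 148°)/2) = 0.9613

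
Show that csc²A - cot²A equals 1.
LHS = 1/sin²A - cos²A/sin²A = (1 - cos²A)/sin²A = sin²A/sin²A = 1 = RHS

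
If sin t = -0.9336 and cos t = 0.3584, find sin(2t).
sin(2t) = 2 sin t cos t = -0.6692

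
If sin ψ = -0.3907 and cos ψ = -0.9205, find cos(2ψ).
cos(2ψ) = cos²ψ - sin²ψ = 0.6947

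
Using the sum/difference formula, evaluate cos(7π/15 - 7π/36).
cos(7π/15 - 7π/36) = cos 7π/15 cos 7π/36 + sin 7π/15 sin 7π/36 = 0.6561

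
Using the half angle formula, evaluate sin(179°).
sin(179°) = √((1 - cos 358°)/2) = 0.01745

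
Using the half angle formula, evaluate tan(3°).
tan(3°) = sin 6° / (1 + cos 6°) = 0.05241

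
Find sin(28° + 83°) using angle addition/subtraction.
sin(28° + 83°) = sin 28° cos 83° + cos 28° sin 83° = 0.9336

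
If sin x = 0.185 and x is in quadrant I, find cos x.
cos x = 0.9827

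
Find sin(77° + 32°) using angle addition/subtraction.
sin(77° + 32°) = sin 77° cos 32° + cos 77° sin 32° = 0.9455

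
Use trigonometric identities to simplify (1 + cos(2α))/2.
(1 + cos(2α))/2 = cos²α (using Power reduction)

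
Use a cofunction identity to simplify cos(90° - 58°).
cos(90° - 58°) = sin(58°)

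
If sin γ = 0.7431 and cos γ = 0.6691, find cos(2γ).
cos(2γ) = cos²γ - sin²γ = -0.1045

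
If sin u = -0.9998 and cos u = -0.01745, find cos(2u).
cos(2u) = cos²u - sin²u = -0.9993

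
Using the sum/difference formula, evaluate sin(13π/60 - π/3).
sin(13π/60 - π/3) = sin 13π/60 cos π/3 - cos 13π/60 sin π/3 = -0.3584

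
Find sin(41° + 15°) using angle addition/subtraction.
sin(41° + 15°) = sin 41° cos 15° + cos 41° sin 15° = 0.829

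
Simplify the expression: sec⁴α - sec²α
sec⁴α - sec²α = tan⁴α + tan²α (using Pythagorean)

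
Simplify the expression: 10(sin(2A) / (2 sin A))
10(sin(2A) / (2 sin A)) = 10(cos A) (using Double angle)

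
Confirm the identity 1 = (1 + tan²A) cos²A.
RHS = sec²A · cos²A = (1/cos²A) · cos²A = 1 = LHS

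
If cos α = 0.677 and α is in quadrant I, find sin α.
sin α = 0.736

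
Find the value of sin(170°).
sin(170°) = 0.1736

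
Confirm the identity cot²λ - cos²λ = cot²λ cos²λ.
LHS = cos²λ/sin²λ - cos²λ = cos²λ(1/sin²λ - 1) = cos²λ · (1 - sin²λ)/sin²λ = cos²λ · cos²λ/sin²λ = cos²λ · cot²λ = RHS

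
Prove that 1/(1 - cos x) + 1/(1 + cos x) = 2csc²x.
LHS = [(1 + cos x) + (1 - cos x)] / [(1 - cos x)(1 + cos x)] = 2/(1 - cos²x) = 2/sin²x = 2csc²x = RHS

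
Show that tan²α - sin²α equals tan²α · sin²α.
LHS = sin²α/cos²α - sin²α = sin²α(1/cos²α - 1) = sin²α · (1 - cos²α)/cos²α = sin²α · sin²α/cos²α = sin²α · tan²α = RHS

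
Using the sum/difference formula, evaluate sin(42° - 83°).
sin(42° - 83°) = sin 42° cos 83° - cos 42° sin 83° = -0.6561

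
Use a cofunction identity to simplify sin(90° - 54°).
sin(90° - 54°) = cos(54°)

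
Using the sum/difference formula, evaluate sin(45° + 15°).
sin(45° + 15°) = sin 45° cos 15° + cos 45° sin 15° = √3/2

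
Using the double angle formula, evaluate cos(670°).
cos(670°) = cos²335° - sin²335° = 0.6428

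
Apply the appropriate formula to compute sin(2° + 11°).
sin(2° + 11°) = sin 2° cos 11° + cos 2° sin 11° = 0.225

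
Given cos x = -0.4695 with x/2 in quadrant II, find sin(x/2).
sin(x/2) = ±√((1 - cos x)/2); positive since x/2 ∈ QII, so sin(x/2) = 0.8572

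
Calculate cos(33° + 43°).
cos(33° + 43°) = cos 33° cos 43° - sin 33° sin 43° = 0.2419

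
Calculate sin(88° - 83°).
sin(88° - 83°) = sin 88° cos 83° - cos 88° sin 83° = 0.08716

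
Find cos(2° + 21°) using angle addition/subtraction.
cos(2° + 21°) = cos 2° cos 21° - sin 2° sin 21° = 0.9205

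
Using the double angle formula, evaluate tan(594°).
tan(594°) = 2 tan 297° / (1 - tan²297°) = 1.376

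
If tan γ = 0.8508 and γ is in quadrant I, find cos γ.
cos γ = 0.7616 (using tan²γ + 1 = sec²γ)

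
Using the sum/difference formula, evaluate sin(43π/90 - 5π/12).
sin(43π/90 - 5π/12) = sin 43π/90 cos 5π/12 - cos 43π/90 sin 5π/12 = 0.1908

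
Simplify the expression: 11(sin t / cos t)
11(sin t / cos t) = 11(tan t) (using Quotient identity)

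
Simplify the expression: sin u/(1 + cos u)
sin u/(1 + cos u) = tan(u/2) (using Half angle)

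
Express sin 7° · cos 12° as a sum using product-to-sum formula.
sin 7° cos 12° = (1/2)[sin(7°+12°) + sin(7°-12°)]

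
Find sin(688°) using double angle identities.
sin(688°) = 2 sin 344° cos 344° = -0.5299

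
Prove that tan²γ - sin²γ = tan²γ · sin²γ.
LHS = sin²γ/cos²γ - sin²γ = sin²γ(1/cos²γ - 1) = sin²γ · (1 - cos²γ)/cos²γ = sin²γ · sin²γ/cos²γ = sin²γ · tan²γ = RHS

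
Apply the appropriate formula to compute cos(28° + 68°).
cos(28° + 68°) = cos 28° cos 68° - sin 28° sin 68° = -0.1045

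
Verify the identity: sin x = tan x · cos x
RHS = (sin x/cos x) · cos x = sin x = LHS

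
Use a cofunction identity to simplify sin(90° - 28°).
sin(90° - 28°) = cos(28°)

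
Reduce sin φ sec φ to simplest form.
sin φ sec φ = tan φ (using Reciprocal + quotient)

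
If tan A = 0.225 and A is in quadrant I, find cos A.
cos A = 0.9756 (using tan²A + 1 = sec²A)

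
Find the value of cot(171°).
cot(171°) = -6.314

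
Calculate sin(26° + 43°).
sin(26° + 43°) = sin 26° cos 43° + cos 26° sin 43° = 0.9336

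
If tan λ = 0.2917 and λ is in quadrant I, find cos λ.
cos λ = 0.96 (using tan²λ + 1 = sec²λ)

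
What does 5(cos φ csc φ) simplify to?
5(cos φ csc φ) = 5(cot φ) (using Reciprocal + quotient)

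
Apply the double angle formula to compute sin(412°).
sin(412°) = 2 sin 206° cos 206° = 0.788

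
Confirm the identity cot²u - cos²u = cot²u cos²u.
LHS = cos²u/sin²u - cos²u = cos²u(1/sin²u - 1) = cos²u · (1 - sin²u)/sin²u = cos²u · cos²u/sin²u = cos²u · cot²u = RHS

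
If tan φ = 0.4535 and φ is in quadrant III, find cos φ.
cos φ = -0.9107 (using tan²φ + 1 = sec²φ)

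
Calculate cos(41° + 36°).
cos(41° + 36°) = cos 41° cos 36° - sin 41° sin 36° = 0.225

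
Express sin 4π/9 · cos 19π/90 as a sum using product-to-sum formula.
sin 4π/9 cos 19π/90 = (1/2)[sin(4π/9+19π/90) + sin(4π/9-19π/90)]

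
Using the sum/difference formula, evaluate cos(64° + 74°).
cos(64° + 74°) = cos 64° cos 74° - sin 64° sin 74° = -0.7431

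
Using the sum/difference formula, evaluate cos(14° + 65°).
cos(14° + 65°) = cos 14° cos 65° - sin 14° sin 65° = 0.1908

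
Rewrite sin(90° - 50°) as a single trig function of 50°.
sin(90° - 50°) = cos(50°)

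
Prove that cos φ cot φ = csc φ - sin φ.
RHS = 1/sin φ - sin φ = (1 - sin²φ)/sin φ = cos²φ/sin φ = cos φ · (cos φ/sin φ) = cos φ cot φ = LHS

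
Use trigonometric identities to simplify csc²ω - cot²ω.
csc²ω - cot²ω = 1 (using Pythagorean identity)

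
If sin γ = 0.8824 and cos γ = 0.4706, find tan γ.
tan γ = sin γ / cos γ = 1.875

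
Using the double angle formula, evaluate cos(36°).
cos(36°) = 2cos²18° - 1 = 0.809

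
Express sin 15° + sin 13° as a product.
sin 15° + sin 13° = 2 sin(14°) cos(1°)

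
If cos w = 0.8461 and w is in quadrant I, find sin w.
sin w = 0.533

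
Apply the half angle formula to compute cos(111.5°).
cos(111.5°) = -√((1 + cos 223°)/2) = -0.3665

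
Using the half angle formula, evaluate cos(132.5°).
cos(132.5°) = -√((1 + cos 265°)/2) = -0.6756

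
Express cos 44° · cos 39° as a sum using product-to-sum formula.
cos 44° cos 39° = (1/2)[cos(44°-39°) + cos(44°+39°)]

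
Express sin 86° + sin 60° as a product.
sin 86° + sin 60° = 2 sin(73°) cos(13°)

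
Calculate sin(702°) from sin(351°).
sin(702°) = 2 sin 351° cos 351° = -0.309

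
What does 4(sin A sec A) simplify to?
4(sin A sec A) = 4(tan A) (using Reciprocal + quotient)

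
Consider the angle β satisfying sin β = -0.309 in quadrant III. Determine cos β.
cos β = ±√(1 - sin²β) = -0.9511 (negative in QIII)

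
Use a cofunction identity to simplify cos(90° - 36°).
cos(90° - 36°) = sin(36°)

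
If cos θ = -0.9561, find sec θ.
sec θ = 1/cos θ = -1.046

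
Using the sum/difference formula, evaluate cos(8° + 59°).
cos(8° + 59°) = cos 8° cos 59° - sin 8° sin 59° = 0.3907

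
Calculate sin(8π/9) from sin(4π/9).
sin(8π/9) = 2 sin 4π/9 cos 4π/9 = 0.342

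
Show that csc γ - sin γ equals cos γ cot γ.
LHS = 1/sin γ - sin γ = (1 - sin²γ)/sin γ = cos²γ/sin γ = cos γ · (cos γ/sin γ) = cos γ cot γ = RHS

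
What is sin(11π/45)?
sin(11π/45) = 0.6947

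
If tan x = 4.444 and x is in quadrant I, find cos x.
cos x = 0.2195 (using tan²x + 1 = sec²x)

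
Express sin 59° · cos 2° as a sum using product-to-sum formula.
sin 59° cos 2° = (1/2)[sin(59°+2°) + sin(59°-2°)]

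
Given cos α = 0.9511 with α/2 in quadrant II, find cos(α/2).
cos(α/2) = ±√((1 + cos α)/2); negative since α/2 ∈ QII, so cos(α/2) = -0.9877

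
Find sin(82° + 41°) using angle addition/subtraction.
sin(82° + 41°) = sin 82° cos 41° + cos 82° sin 41° = 0.8387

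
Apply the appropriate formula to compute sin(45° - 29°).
sin(45° - 29°) = sin 45° cos 29° - cos 45° sin 29° = 0.2756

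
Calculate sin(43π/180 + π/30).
sin(43π/180 + π/30) = sin 43π/180 cos π/30 + cos 43π/180 sin π/30 = 0.7547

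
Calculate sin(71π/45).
sin(71π/45) = -0.9703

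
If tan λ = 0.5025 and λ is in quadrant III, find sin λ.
sin λ = -0.449 (using tan²λ + 1 = sec²λ)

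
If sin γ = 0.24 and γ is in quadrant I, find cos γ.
cos γ = 0.9708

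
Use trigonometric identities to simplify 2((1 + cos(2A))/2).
2((1 + cos(2A))/2) = 2(cos²A) (using Power reduction)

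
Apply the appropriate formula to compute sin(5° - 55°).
sin(5° - 55°) = sin 5° cos 55° - cos 5° sin 55° = -0.766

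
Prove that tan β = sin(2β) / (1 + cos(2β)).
RHS = 2 sin β cos β / (2cos²β) = sin β/cos β = tan β = LHS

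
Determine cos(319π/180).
cos(319π/180) = 0.7547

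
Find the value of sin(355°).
sin(355°) = -0.08716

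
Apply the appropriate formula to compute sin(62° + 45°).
sin(62° + 45°) = sin 62° cos 45° + cos 62° sin 45° = 0.9563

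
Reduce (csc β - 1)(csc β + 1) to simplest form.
(csc β - 1)(csc β + 1) = cot²β (using Diff. of squares)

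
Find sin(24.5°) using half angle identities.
sin(24.5°) = √((1 - cos 49°)/2) = 0.4147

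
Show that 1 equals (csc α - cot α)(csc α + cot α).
RHS = csc²α - cot²α = (1 + cot²α) - cot²α = 1 = LHS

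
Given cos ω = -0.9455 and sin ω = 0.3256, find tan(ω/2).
tan(ω/2) = sin ω / (1 + cos ω) = 5.974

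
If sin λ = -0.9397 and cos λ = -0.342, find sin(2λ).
sin(2λ) = 2 sin λ cos λ = 0.6428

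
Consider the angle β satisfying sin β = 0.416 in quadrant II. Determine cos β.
cos β = ±√(1 - sin²β) = -0.9094 (negative in QII)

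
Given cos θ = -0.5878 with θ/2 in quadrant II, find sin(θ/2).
sin(θ/2) = ±√((1 - cos θ)/2); positive since θ/2 ∈ QII, so sin(θ/2) = 0.891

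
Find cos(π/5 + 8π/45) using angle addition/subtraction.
cos(π/5 + 8π/45) = cos π/5 cos 8π/45 - sin π/5 sin 8π/45 = 0.3746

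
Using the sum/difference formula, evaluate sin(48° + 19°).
sin(48° + 19°) = sin 48° cos 19° + cos 48° sin 19° = 0.9205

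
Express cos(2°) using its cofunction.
cos(2°) = sin(90° - 2°) = sin(88°)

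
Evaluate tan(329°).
tan(329°) = -0.6009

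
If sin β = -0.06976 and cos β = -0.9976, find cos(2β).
cos(2β) = cos²β - sin²β = 0.9903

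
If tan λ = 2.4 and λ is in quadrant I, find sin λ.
sin λ = 0.9231 (using tan²λ + 1 = sec²λ)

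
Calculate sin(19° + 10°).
sin(19° + 10°) = sin 19° cos 10° + cos 19° sin 10° = 0.4848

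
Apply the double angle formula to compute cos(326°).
cos(326°) = cos²163° - sin²163° = 0.829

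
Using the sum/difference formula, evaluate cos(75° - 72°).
cos(75° - 72°) = cos 75° cos 72° + sin 75° sin 72° = 0.9986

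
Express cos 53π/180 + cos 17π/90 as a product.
cos 53π/180 + cos 17π/90 = 2 cos(29π/120) cos(19π/360)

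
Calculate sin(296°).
sin(296°) = -0.8988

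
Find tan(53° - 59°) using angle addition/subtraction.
tan(53° - 59°) = (tan 53° - tan 59°)/(1 + tan 53° tan 59°) = -0.1051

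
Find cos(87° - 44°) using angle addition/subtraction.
cos(87° - 44°) = cos 87° cos 44° + sin 87° sin 44° = 0.7314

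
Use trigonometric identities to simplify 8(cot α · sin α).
8(cot α · sin α) = 8(cos α) (using Quotient identity)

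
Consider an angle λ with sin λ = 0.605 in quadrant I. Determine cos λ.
cos λ = √(1 - sin²λ) = 0.7962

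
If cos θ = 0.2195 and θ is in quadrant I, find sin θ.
sin θ = 0.9756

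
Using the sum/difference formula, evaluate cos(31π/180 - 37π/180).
cos(31π/180 - 37π/180) = cos 31π/180 cos 37π/180 + sin 31π/180 sin 37π/180 = 0.9945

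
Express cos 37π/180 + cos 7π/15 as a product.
cos 37π/180 + cos 7π/15 = 2 cos(121π/360) cos(-47π/360)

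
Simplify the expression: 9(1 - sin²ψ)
9(1 - sin²ψ) = 9(cos²ψ) (using Pythagorean identity)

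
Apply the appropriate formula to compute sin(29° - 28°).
sin(29° - 28°) = sin 29° cos 28° - cos 29° sin 28° = 0.01745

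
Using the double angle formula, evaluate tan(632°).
tan(632°) = 2 tan 316° / (1 - tan²316°) = -28.64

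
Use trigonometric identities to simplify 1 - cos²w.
1 - cos²w = sin²w (using Pythagorean identity)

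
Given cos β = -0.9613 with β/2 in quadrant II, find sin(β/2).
sin(β/2) = ±√((1 - cos β)/2); positive since β/2 ∈ QII, so sin(β/2) = 0.9903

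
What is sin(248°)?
sin(248°) = -0.9272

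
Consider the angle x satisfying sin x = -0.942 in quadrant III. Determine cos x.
cos x = ±√(1 - sin²x) = -0.3356 (negative in QIII)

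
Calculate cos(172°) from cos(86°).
cos(172°) = cos²86° - sin²86° = -0.9903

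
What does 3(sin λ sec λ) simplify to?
3(sin λ sec λ) = 3(tan λ) (using Reciprocal + quotient)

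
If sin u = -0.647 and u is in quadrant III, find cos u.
cos u = -0.7625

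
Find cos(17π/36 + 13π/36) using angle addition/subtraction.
cos(17π/36 + 13π/36) = cos 17π/36 cos 13π/36 - sin 17π/36 sin 13π/36 = -√3/2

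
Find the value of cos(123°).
cos(123°) = -0.5446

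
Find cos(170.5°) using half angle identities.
cos(170.5°) = -√((1 + cos 341°)/2) = -0.9863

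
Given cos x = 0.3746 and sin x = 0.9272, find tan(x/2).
tan(x/2) = sin x / (1 + cos x) = 0.6745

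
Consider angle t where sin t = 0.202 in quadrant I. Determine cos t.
cos t = √(1 - sin²t) = 0.9794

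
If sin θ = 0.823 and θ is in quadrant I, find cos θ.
cos θ = 0.568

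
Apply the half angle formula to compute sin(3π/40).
sin(3π/40) = √((1 - cos 3π/20)/2) = 0.2334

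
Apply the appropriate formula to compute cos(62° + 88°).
cos(62° + 88°) = cos 62° cos 88° - sin 62° sin 88° = -√3/2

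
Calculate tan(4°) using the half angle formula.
tan(4°) = sin 8° / (1 + cos 8°) = 0.06993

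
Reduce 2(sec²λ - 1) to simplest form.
2(sec²λ - 1) = 2(tan²λ) (using Pythagorean identity)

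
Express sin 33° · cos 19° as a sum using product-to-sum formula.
sin 33° cos 19° = (1/2)[sin(33°+19°) + sin(33°-19°)]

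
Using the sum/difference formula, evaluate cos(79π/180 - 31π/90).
cos(79π/180 - 31π/90) = cos 79π/180 cos 31π/90 + sin 79π/180 sin 31π/90 = 0.9563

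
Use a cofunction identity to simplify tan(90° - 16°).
tan(90° - 16°) = cot(16°)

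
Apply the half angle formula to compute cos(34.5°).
cos(34.5°) = √((1 + cos 69°)/2) = 0.8241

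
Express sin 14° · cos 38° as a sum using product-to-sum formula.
sin 14° cos 38° = (1/2)[sin(14°+38°) + sin(14°-38°)]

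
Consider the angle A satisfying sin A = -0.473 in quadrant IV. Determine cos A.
cos A = √(1 - sin²A) = 0.8811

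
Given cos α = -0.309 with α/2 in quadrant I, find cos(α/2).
cos(α/2) = ±√((1 + cos α)/2); positive since α/2 ∈ QI, so cos(α/2) = 0.5878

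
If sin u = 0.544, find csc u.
csc u = 1/sin u = 1.838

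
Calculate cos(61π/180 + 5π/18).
cos(61π/180 + 5π/18) = cos 61π/180 cos 5π/18 - sin 61π/180 sin 5π/18 = -0.3584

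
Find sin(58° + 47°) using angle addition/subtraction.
sin(58° + 47°) = sin 58° cos 47° + cos 58° sin 47° = (√6+√2)/4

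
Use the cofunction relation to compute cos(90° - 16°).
cos(90° - 16°) = sin(16°) = 0.2756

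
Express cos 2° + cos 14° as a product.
cos 2° + cos 14° = 2 cos(8°) cos(-6°)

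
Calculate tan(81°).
tan(81°) = 6.314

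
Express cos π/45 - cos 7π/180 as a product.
cos π/45 - cos 7π/180 = -2 sin(11π/360) sin(-π/120)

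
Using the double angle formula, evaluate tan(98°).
tan(98°) = 2 tan 49° / (1 - tan²49°) = -7.115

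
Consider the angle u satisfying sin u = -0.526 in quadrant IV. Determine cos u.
cos u = √(1 - sin²u) = 0.8505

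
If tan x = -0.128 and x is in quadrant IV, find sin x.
sin x = -0.127 (using tan²x + 1 = sec²x)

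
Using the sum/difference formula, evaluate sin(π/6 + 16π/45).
sin(π/6 + 16π/45) = sin π/6 cos 16π/45 + cos π/6 sin 16π/45 = 0.9976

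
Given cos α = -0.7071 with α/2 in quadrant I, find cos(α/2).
cos(α/2) = ±√((1 + cos α)/2); positive since α/2 ∈ QI, so cos(α/2) = 0.3827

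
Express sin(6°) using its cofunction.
sin(6°) = cos(90° - 6°) = cos(84°)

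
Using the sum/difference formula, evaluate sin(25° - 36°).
sin(25° - 36°) = sin 25° cos 36° - cos 25° sin 36° = -0.1908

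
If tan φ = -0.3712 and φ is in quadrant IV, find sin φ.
sin φ = -0.348 (using tan²φ + 1 = sec²φ)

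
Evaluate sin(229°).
sin(229°) = -0.7547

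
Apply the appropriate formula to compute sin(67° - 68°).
sin(67° - 68°) = sin 67° cos 68° - cos 67° sin 68° = -0.01745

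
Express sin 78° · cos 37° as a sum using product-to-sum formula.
sin 78° cos 37° = (1/2)[sin(78°+37°) + sin(78°-37°)]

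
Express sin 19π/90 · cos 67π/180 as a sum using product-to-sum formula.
sin 19π/90 cos 67π/180 = (1/2)[sin(19π/90+67π/180) + sin(19π/90-67π/180)]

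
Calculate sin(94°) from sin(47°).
sin(94°) = 2 sin 47° cos 47° = 0.9976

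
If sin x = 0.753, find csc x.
csc x = 1/sin x = 1.328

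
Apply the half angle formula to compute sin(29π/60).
sin(29π/60) = √((1 - cos 29π/30)/2) = 0.9986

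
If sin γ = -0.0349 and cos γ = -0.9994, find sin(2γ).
sin(2γ) = 2 sin γ cos γ = 0.06976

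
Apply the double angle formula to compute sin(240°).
sin(240°) = 2 sin 120° cos 120° = -√3/2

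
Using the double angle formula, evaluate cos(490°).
cos(490°) = cos²245° - sin²245° = -0.6428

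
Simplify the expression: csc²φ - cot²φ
csc²φ - cot²φ = 1 (using Pythagorean identity)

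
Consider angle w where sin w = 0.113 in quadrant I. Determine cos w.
cos w = √(1 - sin²w) = 0.9936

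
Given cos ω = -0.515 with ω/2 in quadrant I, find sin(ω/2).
sin(ω/2) = ±√((1 - cos ω)/2); positive since ω/2 ∈ QI, so sin(ω/2) = 0.8703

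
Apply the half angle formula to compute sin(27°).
sin(27°) = √((1 - cos 54°)/2) = 0.454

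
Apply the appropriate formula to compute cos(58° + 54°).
cos(58° + 54°) = cos 58° cos 54° - sin 58° sin 54° = -0.3746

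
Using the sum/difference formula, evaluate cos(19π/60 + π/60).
cos(19π/60 + π/60) = cos 19π/60 cos π/60 - sin 19π/60 sin π/60 = 1/2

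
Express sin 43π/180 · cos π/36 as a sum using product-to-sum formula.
sin 43π/180 cos π/36 = (1/2)[sin(43π/180+π/36) + sin(43π/180-π/36)]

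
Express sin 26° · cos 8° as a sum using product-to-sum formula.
sin 26° cos 8° = (1/2)[sin(26°+8°) + sin(26°-8°)]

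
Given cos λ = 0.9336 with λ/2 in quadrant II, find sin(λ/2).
sin(λ/2) = ±√((1 - cos λ)/2); positive since λ/2 ∈ QII, so sin(λ/2) = 0.1822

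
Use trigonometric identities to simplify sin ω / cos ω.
sin ω / cos ω = tan ω (using Quotient identity)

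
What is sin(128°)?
sin(128°) = 0.788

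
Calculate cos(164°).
cos(164°) = -0.9613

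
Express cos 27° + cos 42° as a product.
cos 27° + cos 42° = 2 cos(34.5°) cos(-7.5°)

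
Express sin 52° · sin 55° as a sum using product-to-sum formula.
sin 52° sin 55° = (1/2)[cos(52°-55°) - cos(52°+55°)]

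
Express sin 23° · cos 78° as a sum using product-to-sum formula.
sin 23° cos 78° = (1/2)[sin(23°+78°) + sin(23°-78°)]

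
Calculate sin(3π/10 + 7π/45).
sin(3π/10 + 7π/45) = sin 3π/10 cos 7π/45 + cos 3π/10 sin 7π/45 = 0.9903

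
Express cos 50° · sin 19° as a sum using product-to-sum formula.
cos 50° sin 19° = (1/2)[sin(50°+19°) - sin(50°-19°)]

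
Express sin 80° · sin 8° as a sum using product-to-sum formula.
sin 80° sin 8° = (1/2)[cos(80°-8°) - cos(80°+8°)]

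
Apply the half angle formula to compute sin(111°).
sin(111°) = √((1 - cos 222°)/2) = 0.9336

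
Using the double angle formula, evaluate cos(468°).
cos(468°) = cos²234° - sin²234° = -0.309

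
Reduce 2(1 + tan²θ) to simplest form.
2(1 + tan²θ) = 2(sec²θ) (using Pythagorean identity)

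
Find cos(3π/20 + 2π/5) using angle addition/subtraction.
cos(3π/20 + 2π/5) = cos 3π/20 cos 2π/5 - sin 3π/20 sin 2π/5 = -0.1564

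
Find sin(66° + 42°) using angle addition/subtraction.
sin(66° + 42°) = sin 66° cos 42° + cos 66° sin 42° = 0.9511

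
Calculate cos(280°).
cos(280°) = 0.1736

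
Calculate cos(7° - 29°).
cos(7° - 29°) = cos 7° cos 29° + sin 7° sin 29° = 0.9272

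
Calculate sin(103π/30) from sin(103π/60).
sin(103π/30) = 2 sin 103π/60 cos 103π/60 = -0.9781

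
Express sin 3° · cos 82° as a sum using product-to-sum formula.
sin 3° cos 82° = (1/2)[sin(3°+82°) + sin(3°-82°)]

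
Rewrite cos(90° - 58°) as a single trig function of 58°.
cos(90° - 58°) = sin(58°)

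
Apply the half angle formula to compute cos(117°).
cos(117°) = -√((1 + cos 234°)/2) = -0.454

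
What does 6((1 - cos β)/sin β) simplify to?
6((1 - cos β)/sin β) = 6(tan(β/2)) (using Half angle)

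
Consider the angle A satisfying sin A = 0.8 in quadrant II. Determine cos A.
cos A = ±√(1 - sin²A) = -0.6 (negative in QII)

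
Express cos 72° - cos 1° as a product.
cos 72° - cos 1° = -2 sin(36.5°) sin(35.5°)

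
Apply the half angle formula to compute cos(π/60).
cos(π/60) = √((1 + cos π/30)/2) = 0.9986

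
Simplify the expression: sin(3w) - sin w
sin(3w) - sin w = 2 cos(2w) sin w (using Sum-to-product)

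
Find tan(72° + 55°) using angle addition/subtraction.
tan(72° + 55°) = (tan 72° + tan 55°)/(1 - tan 72° tan 55°) = -1.327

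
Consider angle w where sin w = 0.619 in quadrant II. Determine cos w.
cos w = ±√(1 - sin²w) = -0.7854 (negative in QII)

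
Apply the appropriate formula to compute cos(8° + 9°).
cos(8° + 9°) = cos 8° cos 9° - sin 8° sin 9° = 0.9563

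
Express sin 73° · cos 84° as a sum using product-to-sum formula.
sin 73° cos 84° = (1/2)[sin(73°+84°) + sin(73°-84°)]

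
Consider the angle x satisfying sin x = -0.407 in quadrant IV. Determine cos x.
cos x = √(1 - sin²x) = 0.9134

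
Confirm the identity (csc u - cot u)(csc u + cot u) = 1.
LHS = csc²u - cot²u = (1 + cot²u) - cot²u = 1 = RHS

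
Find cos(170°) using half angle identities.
cos(170°) = -√((1 + cos 340°)/2) = -0.9848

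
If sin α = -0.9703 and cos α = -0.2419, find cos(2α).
cos(2α) = cos²α - sin²α = -0.883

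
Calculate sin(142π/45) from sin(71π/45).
sin(142π/45) = 2 sin 71π/45 cos 71π/45 = -0.4695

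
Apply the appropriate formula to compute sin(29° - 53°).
sin(29° - 53°) = sin 29° cos 53° - cos 29° sin 53° = -0.4067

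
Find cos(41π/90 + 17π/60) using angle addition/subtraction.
cos(41π/90 + 17π/60) = cos 41π/90 cos 17π/60 - sin 41π/90 sin 17π/60 = -0.682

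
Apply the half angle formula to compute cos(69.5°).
cos(69.5°) = √((1 + cos 139°)/2) = 0.3502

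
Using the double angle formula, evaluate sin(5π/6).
sin(5π/6) = 2 sin 5π/12 cos 5π/12 = 1/2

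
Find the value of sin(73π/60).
sin(73π/60) = -0.6293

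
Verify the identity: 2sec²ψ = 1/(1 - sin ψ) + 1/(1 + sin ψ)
RHS = [(1 + sin ψ) + (1 - sin ψ)] / [(1 - sin ψ)(1 + sin ψ)] = 2/(1 - sin²ψ) = 2/cos²ψ = 2sec²ψ = LHS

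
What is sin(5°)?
sin(5°) = 0.08716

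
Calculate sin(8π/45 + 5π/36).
sin(8π/45 + 5π/36) = sin 8π/45 cos 5π/36 + cos 8π/45 sin 5π/36 = 0.8387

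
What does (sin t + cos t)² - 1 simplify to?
(sin t + cos t)² - 1 = sin(2t) (using Pythagorean + double angle)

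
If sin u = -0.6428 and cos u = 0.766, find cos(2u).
cos(2u) = cos²u - sin²u = 0.1736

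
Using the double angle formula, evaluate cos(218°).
cos(218°) = cos²109° - sin²109° = -0.788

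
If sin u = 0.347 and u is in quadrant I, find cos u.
cos u = 0.9379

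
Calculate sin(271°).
sin(271°) = -0.9998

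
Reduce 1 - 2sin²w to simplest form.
1 - 2sin²w = cos(2w) (using Double angle)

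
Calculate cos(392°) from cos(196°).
cos(392°) = cos²196° - sin²196° = 0.848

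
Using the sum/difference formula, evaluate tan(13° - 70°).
tan(13° - 70°) = (tan 13° - tan 70°)/(1 + tan 13° tan 70°) = -1.54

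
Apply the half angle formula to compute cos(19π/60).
cos(19π/60) = √((1 + cos 19π/30)/2) = 0.5446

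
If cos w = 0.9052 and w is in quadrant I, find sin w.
sin w = 0.425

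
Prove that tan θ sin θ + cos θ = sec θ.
LHS = sin²θ/cos θ + cos θ = (sin²θ + cos²θ)/cos θ = 1/cos θ = sec θ = RHS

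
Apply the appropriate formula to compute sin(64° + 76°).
sin(64° + 76°) = sin 64° cos 76° + cos 64° sin 76° = 0.6428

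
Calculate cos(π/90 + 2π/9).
cos(π/90 + 2π/9) = cos π/90 cos 2π/9 - sin π/90 sin 2π/9 = 0.7431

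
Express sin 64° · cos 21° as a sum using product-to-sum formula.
sin 64° cos 21° = (1/2)[sin(64°+21°) + sin(64°-21°)]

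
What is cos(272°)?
cos(272°) = 0.0349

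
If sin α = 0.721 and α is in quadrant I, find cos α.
cos α = 0.6929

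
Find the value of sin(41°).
sin(41°) = 0.6561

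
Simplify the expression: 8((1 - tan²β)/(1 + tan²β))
8((1 - tan²β)/(1 + tan²β)) = 8(cos(2β)) (using Double angle)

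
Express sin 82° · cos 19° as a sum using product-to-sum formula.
sin 82° cos 19° = (1/2)[sin(82°+19°) + sin(82°-19°)]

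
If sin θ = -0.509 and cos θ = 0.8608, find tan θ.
tan θ = sin θ / cos θ = -0.5913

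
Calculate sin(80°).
sin(80°) = 0.9848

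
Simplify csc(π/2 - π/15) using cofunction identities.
csc(π/2 - π/15) = sec(π/15)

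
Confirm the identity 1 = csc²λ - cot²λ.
RHS = 1/sin²λ - cos²λ/sin²λ = (1 - cos²λ)/sin²λ = sin²λ/sin²λ = 1 = LHS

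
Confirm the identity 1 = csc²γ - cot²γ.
RHS = 1/sin²γ - cos²γ/sin²γ = (1 - cos²γ)/sin²γ = sin²γ/sin²γ = 1 = LHS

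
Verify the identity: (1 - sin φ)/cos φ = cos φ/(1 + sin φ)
LHS = (1 - sin φ)(1 + sin φ) / (cos φ(1 + sin φ)) = (1 - sin²φ) / (cos φ(1 + sin φ)) = cos²φ / (cos φ(1 + sin φ)) = cos φ/(1 + sin φ) = RHS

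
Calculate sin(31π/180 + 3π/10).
sin(31π/180 + 3π/10) = sin 31π/180 cos 3π/10 + cos 31π/180 sin 3π/10 = 0.9962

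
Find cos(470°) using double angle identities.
cos(470°) = cos²235° - sin²235° = -0.342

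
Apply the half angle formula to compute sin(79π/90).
sin(79π/90) = √((1 - cos 79π/45)/2) = 0.3746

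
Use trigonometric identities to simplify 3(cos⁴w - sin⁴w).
3(cos⁴w - sin⁴w) = 3(cos(2w)) (using Factoring + double angle)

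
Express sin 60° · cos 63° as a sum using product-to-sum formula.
sin 60° cos 63° = (1/2)[sin(60°+63°) + sin(60°-63°)]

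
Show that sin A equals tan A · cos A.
RHS = (sin A/cos A) · cos A = sin A = LHS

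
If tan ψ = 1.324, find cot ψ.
cot ψ = 1/tan ψ = 0.7553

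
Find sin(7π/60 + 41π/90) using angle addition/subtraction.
sin(7π/60 + 41π/90) = sin 7π/60 cos 41π/90 + cos 7π/60 sin 41π/90 = 0.9744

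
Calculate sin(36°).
sin(36°) = 0.5878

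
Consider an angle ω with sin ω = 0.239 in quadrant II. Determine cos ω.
cos ω = ±√(1 - sin²ω) = -0.971 (negative in QII)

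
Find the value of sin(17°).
sin(17°) = 0.2924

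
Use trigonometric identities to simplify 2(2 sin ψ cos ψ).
2(2 sin ψ cos ψ) = 2(sin(2ψ)) (using Double angle)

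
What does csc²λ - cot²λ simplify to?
csc²λ - cot²λ = 1 (using Pythagorean identity)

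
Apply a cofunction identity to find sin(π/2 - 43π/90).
sin(π/2 - 43π/90) = cos(43π/90) = 0.06976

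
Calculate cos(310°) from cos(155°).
cos(310°) = cos²155° - sin²155° = 0.6428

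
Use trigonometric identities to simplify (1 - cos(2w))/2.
(1 - cos(2w))/2 = sin²w (using Power reduction)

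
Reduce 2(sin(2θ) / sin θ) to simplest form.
2(sin(2θ) / sin θ) = 2(2 cos θ) (using Double angle)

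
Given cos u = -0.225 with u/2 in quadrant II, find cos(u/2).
cos(u/2) = ±√((1 + cos u)/2); negative since u/2 ∈ QII, so cos(u/2) = -0.6225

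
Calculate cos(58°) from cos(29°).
cos(58°) = cos²29° - sin²29° = 0.5299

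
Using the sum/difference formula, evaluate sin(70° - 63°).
sin(70° - 63°) = sin 70° cos 63° - cos 70° sin 63° = 0.1219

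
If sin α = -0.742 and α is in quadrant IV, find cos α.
cos α = 0.6704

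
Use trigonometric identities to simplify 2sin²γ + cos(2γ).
2sin²γ + cos(2γ) = 1 (using Double angle)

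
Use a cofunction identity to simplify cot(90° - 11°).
cot(90° - 11°) = tan(11°)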